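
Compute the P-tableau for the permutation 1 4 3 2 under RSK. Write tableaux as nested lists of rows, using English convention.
P = [[1, 2], [3], [4]]

After inserting 1: P = [[1]].
After inserting 4: P = [[1, 4]].
After inserting 3: P = [[1, 3], [4]].
After inserting 2: P = [[1, 2], [3], [4]].

So P = [[1, 2], [3], [4]].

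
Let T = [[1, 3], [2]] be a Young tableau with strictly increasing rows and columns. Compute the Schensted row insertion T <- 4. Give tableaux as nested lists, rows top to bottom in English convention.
4 is larger than every entry of row 1, so it is appended to row 1. The new tableau is [[1, 3, 4], [2]].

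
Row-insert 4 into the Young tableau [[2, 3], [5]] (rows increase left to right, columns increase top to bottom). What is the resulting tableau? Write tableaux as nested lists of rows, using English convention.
4 is larger than every entry of row 1, so it is appended to row 1. The new tableau is [[2, 3, 4], [5]].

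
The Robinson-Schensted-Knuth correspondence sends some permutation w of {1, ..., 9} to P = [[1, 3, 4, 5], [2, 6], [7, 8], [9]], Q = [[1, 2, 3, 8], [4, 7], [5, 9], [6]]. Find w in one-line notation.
2 7 9 8 3 1 4 6 5

Reverse RSK: for i = n, n-1, ..., 1, locate i in Q, remove the corresponding corner cell from P, and reverse-bump its entry up through P; the value ejected from row 1 is w(i).

So w = 2 7 9 8 3 1 4 6 5.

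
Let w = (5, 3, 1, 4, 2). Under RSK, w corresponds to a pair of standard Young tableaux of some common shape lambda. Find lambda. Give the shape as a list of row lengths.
[2, 2, 1]

Row-insert each entry into an empty tableau.

After inserting 5: P = [[5]].
After inserting 3: P = [[3], [5]].
After inserting 1: P = [[1], [3], [5]].
After inserting 4: P = [[1, 4], [3], [5]].
After inserting 2: P = [[1, 2], [3, 4], [5]].

The final insertion tableau P = [[1, 2], [3, 4], [5]] has shape [2, 2, 1].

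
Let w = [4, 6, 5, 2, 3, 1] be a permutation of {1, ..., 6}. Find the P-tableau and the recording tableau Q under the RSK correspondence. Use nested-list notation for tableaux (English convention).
P = [[1, 3], [2, 5], [4], [6]], Q = [[1, 2], [3, 5], [4], [6]]

Insert each entry of the permutation into P by Schensted row insertion, recording in Q the position of each new cell.

Insert 4: appended to row 1. P = [[4]], Q = [[1]].
Insert 6: appended to row 1. P = [[4, 6]], Q = [[1, 2]].
Insert 5: 5 bumps 6 from row 1; 6 starts row 2. P = [[4, 5], [6]], Q = [[1, 2], [3]].
Insert 2: 2 bumps 4 from row 1; 4 bumps 6 from row 2; 6 starts row 3. P = [[2, 5], [4], [6]], Q = [[1, 2], [3], [4]].
Insert 3: 3 bumps 5 from row 1; 5 appends to row 2. P = [[2, 3], [4, 5], [6]], Q = [[1, 2], [3, 5], [4]].
Insert 1: 1 bumps 2 from row 1; 2 bumps 4 from row 2; 4 bumps 6 from row 3; 6 starts row 4. P = [[1, 3], [2, 5], [4], [6]], Q = [[1, 2], [3, 5], [4], [6]].

So P = [[1, 3], [2, 5], [4], [6]], Q = [[1, 2], [3, 5], [4], [6]].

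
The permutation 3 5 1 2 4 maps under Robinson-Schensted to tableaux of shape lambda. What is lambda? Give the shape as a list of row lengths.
Row-insert each entry into an empty tableau.

After inserting 3: P = [[3]].
After inserting 5: P = [[3, 5]].
After inserting 1: P = [[1, 5], [3]].
After inserting 2: P = [[1, 2], [3, 5]].
After inserting 4: P = [[1, 2, 4], [3, 5]].

The final insertion tableau P = [[1, 2, 4], [3, 5]] has shape [3, 2].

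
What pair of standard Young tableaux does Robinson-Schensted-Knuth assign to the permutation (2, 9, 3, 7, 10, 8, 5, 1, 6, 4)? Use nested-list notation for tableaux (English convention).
P = [[1, 3, 4, 6], [2, 5], [7, 8], [9, 10]], Q = [[1, 2, 4, 5], [3, 6], [7, 9], [8, 10]]

Insert each entry of the permutation into P by Schensted row insertion, recording in Q the position of each new cell.

Insert 2: appended to row 1. P = [[2]], Q = [[1]].
Insert 9: appended to row 1. P = [[2, 9]], Q = [[1, 2]].
Insert 3: 3 bumps 9 from row 1; 9 starts row 2. P = [[2, 3], [9]], Q = [[1, 2], [3]].
Insert 7: appended to row 1. P = [[2, 3, 7], [9]], Q = [[1, 2, 4], [3]].
Insert 10: appended to row 1. P = [[2, 3, 7, 10], [9]], Q = [[1, 2, 4, 5], [3]].
Insert 8: 8 bumps 10 from row 1; 10 appends to row 2. P = [[2, 3, 7, 8], [9, 10]], Q = [[1, 2, 4, 5], [3, 6]].
Insert 5: 5 bumps 7 from row 1; 7 bumps 9 from row 2; 9 starts row 3. P = [[2, 3, 5, 8], [7, 10], [9]], Q = [[1, 2, 4, 5], [3, 6], [7]].
Insert 1: 1 bumps 2 from row 1; 2 bumps 7 from row 2; 7 bumps 9 from row 3; 9 starts row 4. P = [[1, 3, 5, 8], [2, 10], [7], [9]], Q = [[1, 2, 4, 5], [3, 6], [7], [8]].
Insert 6: 6 bumps 8 from row 1; 8 bumps 10 from row 2; 10 appends to row 3. P = [[1, 3, 5, 6], [2, 8], [7, 10], [9]], Q = [[1, 2, 4, 5], [3, 6], [7, 9], [8]].
Insert 4: 4 bumps 5 from row 1; 5 bumps 8 from row 2; 8 bumps 10 from row 3; 10 appends to row 4. P = [[1, 3, 4, 6], [2, 5], [7, 8], [9, 10]], Q = [[1, 2, 4, 5], [3, 6], [7, 9], [8, 10]].

So P = [[1, 3, 4, 6], [2, 5], [7, 8], [9, 10]], Q = [[1, 2, 4, 5], [3, 6], [7, 9], [8, 10]].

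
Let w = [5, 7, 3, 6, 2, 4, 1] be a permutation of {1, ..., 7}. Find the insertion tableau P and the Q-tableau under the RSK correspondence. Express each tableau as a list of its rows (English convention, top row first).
Insert each entry of the permutation into P by Schensted row insertion, recording in Q the position of each new cell.

Insert 5: appended to row 1. P = [[5]], Q = [[1]].
Insert 7: appended to row 1. P = [[5, 7]], Q = [[1, 2]].
Insert 3: 3 bumps 5 from row 1; 5 starts row 2. P = [[3, 7], [5]], Q = [[1, 2], [3]].
Insert 6: 6 bumps 7 from row 1; 7 appends to row 2. P = [[3, 6], [5, 7]], Q = [[1, 2], [3, 4]].
Insert 2: 2 bumps 3 from row 1; 3 bumps 5 from row 2; 5 starts row 3. P = [[2, 6], [3, 7], [5]], Q = [[1, 2], [3, 4], [5]].
Insert 4: 4 bumps 6 from row 1; 6 bumps 7 from row 2; 7 appends to row 3. P = [[2, 4], [3, 6], [5, 7]], Q = [[1, 2], [3, 4], [5, 6]].
Insert 1: 1 bumps 2 from row 1; 2 bumps 3 from row 2; 3 bumps 5 from row 3; 5 starts row 4. P = [[1, 4], [2, 6], [3, 7], [5]], Q = [[1, 2], [3, 4], [5, 6], [7]].

So P = [[1, 4], [2, 6], [3, 7], [5]], Q = [[1, 2], [3, 4], [5, 6], [7]].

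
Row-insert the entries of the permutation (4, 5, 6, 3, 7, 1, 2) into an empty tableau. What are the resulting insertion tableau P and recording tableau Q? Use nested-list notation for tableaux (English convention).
P = [[1, 2, 6, 7], [3, 5], [4]], Q = [[1, 2, 3, 5], [4, 7], [6]]

Insert each entry of the permutation into P by Schensted row insertion, recording in Q the position of each new cell.

Insert 4: appended to row 1. P = [[4]].
Insert 5: appended to row 1. P = [[4, 5]].
Insert 6: appended to row 1. P = [[4, 5, 6]].
Insert 3: 3 bumps 4 from row 1; 4 starts row 2. P = [[3, 5, 6], [4]].
Insert 7: appended to row 1. P = [[3, 5, 6, 7], [4]].
Insert 1: 1 bumps 3 from row 1; 3 bumps 4 from row 2; 4 starts row 3. P = [[1, 5, 6, 7], [3], [4]].
Insert 2: 2 bumps 5 from row 1; 5 appends to row 2. P = [[1, 2, 6, 7], [3, 5], [4]].

So P = [[1, 2, 6, 7], [3, 5], [4]], Q = [[1, 2, 3, 5], [4, 7], [6]].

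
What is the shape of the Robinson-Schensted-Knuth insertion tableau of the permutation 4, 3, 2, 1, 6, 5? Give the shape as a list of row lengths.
[2, 2, 1, 1]

Row-insert each entry into an empty tableau.

After inserting 4: P = [[4]].
After inserting 3: P = [[3], [4]].
After inserting 2: P = [[2], [3], [4]].
After inserting 1: P = [[1], [2], [3], [4]].
After inserting 6: P = [[1, 6], [2], [3], [4]].
After inserting 5: P = [[1, 5], [2, 6], [3], [4]].

The final insertion tableau P = [[1, 5], [2, 6], [3], [4]] has shape [2, 2, 1, 1].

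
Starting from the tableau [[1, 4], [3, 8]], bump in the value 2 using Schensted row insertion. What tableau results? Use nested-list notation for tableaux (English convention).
[[1, 2], [3, 4], [8]]

In row 1, 2 replaces 4 (the leftmost entry greater than 2); 4 is bumped to row 2. In row 2, 4 replaces 8 (the leftmost entry greater than 4); 8 is bumped to row 3. 8 starts a new row 3. The new tableau is [[1, 2], [3, 4], [8]].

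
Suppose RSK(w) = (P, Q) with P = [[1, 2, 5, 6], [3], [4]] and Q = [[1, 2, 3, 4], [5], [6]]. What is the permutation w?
Reverse the RSK construction: for i from n down to 1, find the cell of Q containing i, remove the entry at that cell from P, and reverse-bump it up through P; the value ejected from row 1 is w(i).

Step i=6: Q has 6 at row 3, column 1; remove 4 from row 3 of P and reverse-bump: 4 enters row 2 and ejects 3; 3 enters row 1 and ejects 2. So w(6) = 2. P is now [[1, 3, 5, 6], [4]].
Step i=5: Q has 5 at row 2, column 1; remove 4 from row 2 of P and reverse-bump: 4 enters row 1 and ejects 3. So w(5) = 3. P is now [[1, 4, 5, 6]].
Step i=4: Q has 4 at row 1, column 4; remove that cell from P, ejecting 6. So w(4) = 6. P is now [[1, 4, 5]].
Step i=3: Q has 3 at row 1, column 3; remove that cell from P, ejecting 5. So w(3) = 5. P is now [[1, 4]].
Step i=2: Q has 2 at row 1, column 2; remove that cell from P, ejecting 4. So w(2) = 4. P is now [[1]].
Step i=1: Q has 1 at row 1, column 1; remove that cell from P, ejecting 1. So w(1) = 1. P is now [].

So w = 1 4 5 6 3 2.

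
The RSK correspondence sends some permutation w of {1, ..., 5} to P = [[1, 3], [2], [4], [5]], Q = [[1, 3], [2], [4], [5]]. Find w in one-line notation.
5 2 4 3 1

Reverse the RSK construction: for i from n down to 1, find the cell of Q containing i, remove the entry at that cell from P, and reverse-bump it up through P; the value ejected from row 1 is w(i).

Step i=5: Q has 5 at row 4, column 1; remove 5 from row 4 of P and reverse-bump: 5 enters row 3 and ejects 4; 4 enters row 2 and ejects 2; 2 enters row 1 and ejects 1. So w(5) = 1. P is now [[2, 3], [4], [5]].
Step i=4: Q has 4 at row 3, column 1; remove 5 from row 3 of P and reverse-bump: 5 enters row 2 and ejects 4; 4 enters row 1 and ejects 3. So w(4) = 3. P is now [[2, 4], [5]].
Step i=3: Q has 3 at row 1, column 2; remove that cell from P, ejecting 4. So w(3) = 4. P is now [[2], [5]].
Step i=2: Q has 2 at row 2, column 1; remove 5 from row 2 of P and reverse-bump: 5 enters row 1 and ejects 2. So w(2) = 2. P is now [[5]].
Step i=1: Q has 1 at row 1, column 1; remove that cell from P, ejecting 5. So w(1) = 5. P is now [].

So w = 5 2 4 3 1.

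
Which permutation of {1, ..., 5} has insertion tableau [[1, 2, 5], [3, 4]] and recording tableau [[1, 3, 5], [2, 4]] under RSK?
3 1 4 2 5

Reverse the RSK construction: for i from n down to 1, find the cell of Q containing i, remove the entry at that cell from P, and reverse-bump it up through P; the value ejected from row 1 is w(i).

Step i=5: Q has 5 at row 1, column 3; remove that cell from P, ejecting 5. So w(5) = 5. P is now [[1, 2], [3, 4]].
Step i=4: Q has 4 at row 2, column 2; remove 4 from row 2 of P and reverse-bump: 4 enters row 1 and ejects 2. So w(4) = 2. P is now [[1, 4], [3]].
Step i=3: Q has 3 at row 1, column 2; remove that cell from P, ejecting 4. So w(3) = 4. P is now [[1], [3]].
Step i=2: Q has 2 at row 2, column 1; remove 3 from row 2 of P and reverse-bump: 3 enters row 1 and ejects 1. So w(2) = 1. P is now [[3]].
Step i=1: Q has 1 at row 1, column 1; remove that cell from P, ejecting 3. So w(1) = 3. P is now [].

So w = 3 1 4 2 5.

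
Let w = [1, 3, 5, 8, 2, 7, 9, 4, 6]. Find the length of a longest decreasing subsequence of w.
3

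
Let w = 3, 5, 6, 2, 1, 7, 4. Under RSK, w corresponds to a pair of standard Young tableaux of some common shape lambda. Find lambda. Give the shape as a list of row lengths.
[4, 2, 1]

Row-insert each entry into an empty tableau.

After inserting 3: P = [[3]].
After inserting 5: P = [[3, 5]].
After inserting 6: P = [[3, 5, 6]].
After inserting 2: P = [[2, 5, 6], [3]].
After inserting 1: P = [[1, 5, 6], [2], [3]].
After inserting 7: P = [[1, 5, 6, 7], [2], [3]].
After inserting 4: P = [[1, 4, 6, 7], [2, 5], [3]].

The final insertion tableau P = [[1, 4, 6, 7], [2, 5], [3]] has shape [4, 2, 1].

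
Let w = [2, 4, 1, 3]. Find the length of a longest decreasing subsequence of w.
2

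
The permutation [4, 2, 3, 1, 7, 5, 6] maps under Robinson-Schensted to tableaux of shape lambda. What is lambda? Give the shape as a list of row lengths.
Row-insert each entry into an empty tableau.

After inserting 4: P = [[4]].
After inserting 2: P = [[2], [4]].
After inserting 3: P = [[2, 3], [4]].
After inserting 1: P = [[1, 3], [2], [4]].
After inserting 7: P = [[1, 3, 7], [2], [4]].
After inserting 5: P = [[1, 3, 5], [2, 7], [4]].
After inserting 6: P = [[1, 3, 5, 6], [2, 7], [4]].

The final insertion tableau P = [[1, 3, 5, 6], [2, 7], [4]] has shape [4, 2, 1].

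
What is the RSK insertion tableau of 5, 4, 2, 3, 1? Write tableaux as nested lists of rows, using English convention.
P = [[1, 3], [2], [4], [5]]

Insert 5: appended to row 1. P = [[5]].
Insert 4: 4 bumps 5 from row 1; 5 starts row 2. P = [[4], [5]].
Insert 2: 2 bumps 4 from row 1; 4 bumps 5 from row 2; 5 starts row 3. P = [[2], [4], [5]].
Insert 3: appended to row 1. P = [[2, 3], [4], [5]].
Insert 1: 1 bumps 2 from row 1; 2 bumps 4 from row 2; 4 bumps 5 from row 3; 5 starts row 4. P = [[1, 3], [2], [4], [5]].

So P = [[1, 3], [2], [4], [5]].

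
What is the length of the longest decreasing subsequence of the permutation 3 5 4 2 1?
4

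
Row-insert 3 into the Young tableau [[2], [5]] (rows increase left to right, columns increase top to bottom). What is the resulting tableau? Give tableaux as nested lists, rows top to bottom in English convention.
[[2, 3], [5]]

3 is larger than every entry of row 1, so it is appended to row 1. The new tableau is [[2, 3], [5]].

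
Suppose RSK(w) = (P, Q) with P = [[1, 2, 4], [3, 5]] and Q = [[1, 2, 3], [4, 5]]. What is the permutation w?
1 3 5 2 4

Reverse the RSK construction: for i from n down to 1, find the cell of Q containing i, remove the entry at that cell from P, and reverse-bump it up through P; the value ejected from row 1 is w(i).

Step i=5: Q has 5 at row 2, column 2; remove 5 from row 2 of P and reverse-bump: 5 enters row 1 and ejects 4. So w(5) = 4. P is now [[1, 2, 5], [3]].
Step i=4: Q has 4 at row 2, column 1; remove 3 from row 2 of P and reverse-bump: 3 enters row 1 and ejects 2. So w(4) = 2. P is now [[1, 3, 5]].
Step i=3: Q has 3 at row 1, column 3; remove that cell from P, ejecting 5. So w(3) = 5. P is now [[1, 3]].
Step i=2: Q has 2 at row 1, column 2; remove that cell from P, ejecting 3. So w(2) = 3. P is now [[1]].
Step i=1: Q has 1 at row 1, column 1; remove that cell from P, ejecting 1. So w(1) = 1. P is now [].

So w = 1 3 5 2 4.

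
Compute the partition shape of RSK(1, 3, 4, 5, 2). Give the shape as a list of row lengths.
[4, 1]

Row-insert each entry into an empty tableau.

After inserting 1: P = [[1]].
After inserting 3: P = [[1, 3]].
After inserting 4: P = [[1, 3, 4]].
After inserting 5: P = [[1, 3, 4, 5]].
After inserting 2: P = [[1, 2, 4, 5], [3]].

The final insertion tableau P = [[1, 2, 4, 5], [3]] has shape [4, 1].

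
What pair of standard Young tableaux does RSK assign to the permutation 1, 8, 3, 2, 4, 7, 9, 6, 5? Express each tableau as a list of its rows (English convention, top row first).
Insert each entry of the permutation into P by Schensted row insertion, recording in Q the position of each new cell.

Insert 1: appended to row 1. P = [[1]], Q = [[1]].
Insert 8: appended to row 1. P = [[1, 8]], Q = [[1, 2]].
Insert 3: 3 bumps 8 from row 1; 8 starts row 2. P = [[1, 3], [8]], Q = [[1, 2], [3]].
Insert 2: 2 bumps 3 from row 1; 3 bumps 8 from row 2; 8 starts row 3. P = [[1, 2], [3], [8]], Q = [[1, 2], [3], [4]].
Insert 4: appended to row 1. P = [[1, 2, 4], [3], [8]], Q = [[1, 2, 5], [3], [4]].
Insert 7: appended to row 1. P = [[1, 2, 4, 7], [3], [8]], Q = [[1, 2, 5, 6], [3], [4]].
Insert 9: appended to row 1. P = [[1, 2, 4, 7, 9], [3], [8]], Q = [[1, 2, 5, 6, 7], [3], [4]].
Insert 6: 6 bumps 7 from row 1; 7 appends to row 2. P = [[1, 2, 4, 6, 9], [3, 7], [8]], Q = [[1, 2, 5, 6, 7], [3, 8], [4]].
Insert 5: 5 bumps 6 from row 1; 6 bumps 7 from row 2; 7 bumps 8 from row 3; 8 starts row 4. P = [[1, 2, 4, 5, 9], [3, 6], [7], [8]], Q = [[1, 2, 5, 6, 7], [3, 8], [4], [9]].

So P = [[1, 2, 4, 5, 9], [3, 6], [7], [8]], Q = [[1, 2, 5, 6, 7], [3, 8], [4], [9]].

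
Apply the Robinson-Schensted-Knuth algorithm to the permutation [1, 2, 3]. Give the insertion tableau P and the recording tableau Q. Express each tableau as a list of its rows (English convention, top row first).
Insert each entry of the permutation into P by Schensted row insertion, recording in Q the position of each new cell.

After inserting 1: P = [[1]].
After inserting 2: P = [[1, 2]].
After inserting 3: P = [[1, 2, 3]].

So P = [[1, 2, 3]], Q = [[1, 2, 3]].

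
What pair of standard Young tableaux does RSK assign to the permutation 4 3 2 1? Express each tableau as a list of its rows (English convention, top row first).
P = [[1], [2], [3], [4]], Q = [[1], [2], [3], [4]]

Insert each entry of the permutation into P by Schensted row insertion, recording in Q the position of each new cell.

After inserting 4: P = [[4]].
After inserting 3: P = [[3], [4]].
After inserting 2: P = [[2], [3], [4]].
After inserting 1: P = [[1], [2], [3], [4]].

So P = [[1], [2], [3], [4]], Q = [[1], [2], [3], [4]].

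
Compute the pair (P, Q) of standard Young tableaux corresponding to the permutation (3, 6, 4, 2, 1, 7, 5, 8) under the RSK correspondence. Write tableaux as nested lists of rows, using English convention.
Insert each entry of the permutation into P by Schensted row insertion, recording in Q the position of each new cell.

Insert 3: appended to row 1. P = [[3]].
Insert 6: appended to row 1. P = [[3, 6]].
Insert 4: 4 bumps 6 from row 1; 6 starts row 2. P = [[3, 4], [6]].
Insert 2: 2 bumps 3 from row 1; 3 bumps 6 from row 2; 6 starts row 3. P = [[2, 4], [3], [6]].
Insert 1: 1 bumps 2 from row 1; 2 bumps 3 from row 2; 3 bumps 6 from row 3; 6 starts row 4. P = [[1, 4], [2], [3], [6]].
Insert 7: appended to row 1. P = [[1, 4, 7], [2], [3], [6]].
Insert 5: 5 bumps 7 from row 1; 7 appends to row 2. P = [[1, 4, 5], [2, 7], [3], [6]].
Insert 8: appended to row 1. P = [[1, 4, 5, 8], [2, 7], [3], [6]].

So P = [[1, 4, 5, 8], [2, 7], [3], [6]], Q = [[1, 2, 6, 8], [3, 7], [4], [5]].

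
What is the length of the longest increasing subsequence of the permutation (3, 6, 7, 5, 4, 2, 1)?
3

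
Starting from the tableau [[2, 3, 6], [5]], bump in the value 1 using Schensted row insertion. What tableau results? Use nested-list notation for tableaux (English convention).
In row 1, 1 replaces 2 (the leftmost entry greater than 1); 2 is bumped to row 2. In row 2, 2 replaces 5 (the leftmost entry greater than 2); 5 is bumped to row 3. 5 starts a new row 3. The new tableau is [[1, 3, 6], [2], [5]].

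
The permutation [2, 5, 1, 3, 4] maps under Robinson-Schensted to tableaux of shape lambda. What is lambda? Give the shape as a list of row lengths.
[3, 2]

Row-insert each entry into an empty tableau.

After inserting 2: P = [[2]].
After inserting 5: P = [[2, 5]].
After inserting 1: P = [[1, 5], [2]].
After inserting 3: P = [[1, 3], [2, 5]].
After inserting 4: P = [[1, 3, 4], [2, 5]].

The final insertion tableau P = [[1, 3, 4], [2, 5]] has shape [3, 2].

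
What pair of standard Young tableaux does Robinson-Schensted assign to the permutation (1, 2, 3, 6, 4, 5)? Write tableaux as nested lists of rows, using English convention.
Insert each entry of the permutation into P by Schensted row insertion, recording in Q the position of each new cell.

Insert 1: appended to row 1. P = [[1]].
Insert 2: appended to row 1. P = [[1, 2]].
Insert 3: appended to row 1. P = [[1, 2, 3]].
Insert 6: appended to row 1. P = [[1, 2, 3, 6]].
Insert 4: 4 bumps 6 from row 1; 6 starts row 2. P = [[1, 2, 3, 4], [6]].
Insert 5: appended to row 1. P = [[1, 2, 3, 4, 5], [6]].

So P = [[1, 2, 3, 4, 5], [6]], Q = [[1, 2, 3, 4, 6], [5]].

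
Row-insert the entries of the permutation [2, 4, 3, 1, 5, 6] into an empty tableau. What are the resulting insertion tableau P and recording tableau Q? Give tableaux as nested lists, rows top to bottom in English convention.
Insert each entry of the permutation into P by Schensted row insertion, recording in Q the position of each new cell.

Insert 2: appended to row 1. P = [[2]].
Insert 4: appended to row 1. P = [[2, 4]].
Insert 3: 3 bumps 4 from row 1; 4 starts row 2. P = [[2, 3], [4]].
Insert 1: 1 bumps 2 from row 1; 2 bumps 4 from row 2; 4 starts row 3. P = [[1, 3], [2], [4]].
Insert 5: appended to row 1. P = [[1, 3, 5], [2], [4]].
Insert 6: appended to row 1. P = [[1, 3, 5, 6], [2], [4]].

So P = [[1, 3, 5, 6], [2], [4]], Q = [[1, 2, 5, 6], [3], [4]].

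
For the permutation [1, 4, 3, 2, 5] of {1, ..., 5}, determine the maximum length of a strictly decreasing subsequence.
3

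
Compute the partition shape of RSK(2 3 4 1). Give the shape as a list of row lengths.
[3, 1]

Row-insert each entry into an empty tableau.

After inserting 2: P = [[2]].
After inserting 3: P = [[2, 3]].
After inserting 4: P = [[2, 3, 4]].
After inserting 1: P = [[1, 3, 4], [2]].

The final insertion tableau P = [[1, 3, 4], [2]] has shape [3, 1].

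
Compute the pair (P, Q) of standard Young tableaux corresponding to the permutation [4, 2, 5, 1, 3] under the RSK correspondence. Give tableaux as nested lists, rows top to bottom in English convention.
P = [[1, 3], [2, 5], [4]], Q = [[1, 3], [2, 5], [4]]

Insert each entry of the permutation into P by Schensted row insertion, recording in Q the position of each new cell.

Insert 4: appended to row 1. P = [[4]].
Insert 2: 2 bumps 4 from row 1; 4 starts row 2. P = [[2], [4]].
Insert 5: appended to row 1. P = [[2, 5], [4]].
Insert 1: 1 bumps 2 from row 1; 2 bumps 4 from row 2; 4 starts row 3. P = [[1, 5], [2], [4]].
Insert 3: 3 bumps 5 from row 1; 5 appends to row 2. P = [[1, 3], [2, 5], [4]].

So P = [[1, 3], [2, 5], [4]], Q = [[1, 3], [2, 5], [4]].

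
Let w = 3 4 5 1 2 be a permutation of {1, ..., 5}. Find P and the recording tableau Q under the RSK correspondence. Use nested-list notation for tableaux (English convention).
P = [[1, 2, 5], [3, 4]], Q = [[1, 2, 3], [4, 5]]

Insert each entry of the permutation into P by Schensted row insertion, recording in Q the position of each new cell.

Insert 3: appended to row 1. P = [[3]].
Insert 4: appended to row 1. P = [[3, 4]].
Insert 5: appended to row 1. P = [[3, 4, 5]].
Insert 1: 1 bumps 3 from row 1; 3 starts row 2. P = [[1, 4, 5], [3]].
Insert 2: 2 bumps 4 from row 1; 4 appends to row 2. P = [[1, 2, 5], [3, 4]].

So P = [[1, 2, 5], [3, 4]], Q = [[1, 2, 3], [4, 5]].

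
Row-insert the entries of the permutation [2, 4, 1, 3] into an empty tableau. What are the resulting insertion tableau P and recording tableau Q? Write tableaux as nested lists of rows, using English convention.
P = [[1, 3], [2, 4]], Q = [[1, 2], [3, 4]]

Insert each entry of the permutation into P by Schensted row insertion, recording in Q the position of each new cell.

After inserting 2: P = [[2]].
After inserting 4: P = [[2, 4]].
After inserting 1: P = [[1, 4], [2]].
After inserting 3: P = [[1, 3], [2, 4]].

So P = [[1, 3], [2, 4]], Q = [[1, 2], [3, 4]].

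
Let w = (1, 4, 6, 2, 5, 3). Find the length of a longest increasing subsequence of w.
3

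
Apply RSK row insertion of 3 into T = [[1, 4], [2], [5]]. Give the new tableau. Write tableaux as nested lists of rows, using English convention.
In row 1, 3 replaces 4 (the leftmost entry greater than 3); 4 is bumped to row 2. 4 is appended to row 2. The new tableau is [[1, 3], [2, 4], [5]].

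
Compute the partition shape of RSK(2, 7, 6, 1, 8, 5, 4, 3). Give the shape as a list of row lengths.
[3, 2, 1, 1, 1]

Row-insert each entry into an empty tableau.

After inserting 2: P = [[2]].
After inserting 7: P = [[2, 7]].
After inserting 6: P = [[2, 6], [7]].
After inserting 1: P = [[1, 6], [2], [7]].
After inserting 8: P = [[1, 6, 8], [2], [7]].
After inserting 5: P = [[1, 5, 8], [2, 6], [7]].
After inserting 4: P = [[1, 4, 8], [2, 5], [6], [7]].
After inserting 3: P = [[1, 3, 8], [2, 4], [5], [6], [7]].

The final insertion tableau P = [[1, 3, 8], [2, 4], [5], [6], [7]] has shape [3, 2, 1, 1, 1].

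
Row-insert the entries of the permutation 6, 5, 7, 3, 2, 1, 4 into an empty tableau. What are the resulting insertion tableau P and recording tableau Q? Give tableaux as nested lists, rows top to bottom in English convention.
Insert each entry of the permutation into P by Schensted row insertion, recording in Q the position of each new cell.

After inserting 6: P = [[6]].
After inserting 5: P = [[5], [6]].
After inserting 7: P = [[5, 7], [6]].
After inserting 3: P = [[3, 7], [5], [6]].
After inserting 2: P = [[2, 7], [3], [5], [6]].
After inserting 1: P = [[1, 7], [2], [3], [5], [6]].
After inserting 4: P = [[1, 4], [2, 7], [3], [5], [6]].

So P = [[1, 4], [2, 7], [3], [5], [6]], Q = [[1, 3], [2, 7], [4], [5], [6]].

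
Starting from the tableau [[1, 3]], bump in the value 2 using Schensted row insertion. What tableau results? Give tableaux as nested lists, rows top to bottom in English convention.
In row 1, 2 replaces 3 (the leftmost entry greater than 2); 3 is bumped to row 2. 3 starts a new row 2. The new tableau is [[1, 2], [3]].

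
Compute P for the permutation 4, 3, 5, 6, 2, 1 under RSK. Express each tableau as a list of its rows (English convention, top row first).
P = [[1, 5, 6], [2], [3], [4]]

Insert 4: appended to row 1. P = [[4]].
Insert 3: 3 bumps 4 from row 1; 4 starts row 2. P = [[3], [4]].
Insert 5: appended to row 1. P = [[3, 5], [4]].
Insert 6: appended to row 1. P = [[3, 5, 6], [4]].
Insert 2: 2 bumps 3 from row 1; 3 bumps 4 from row 2; 4 starts row 3. P = [[2, 5, 6], [3], [4]].
Insert 1: 1 bumps 2 from row 1; 2 bumps 3 from row 2; 3 bumps 4 from row 3; 4 starts row 4. P = [[1, 5, 6], [2], [3], [4]].

So P = [[1, 5, 6], [2], [3], [4]].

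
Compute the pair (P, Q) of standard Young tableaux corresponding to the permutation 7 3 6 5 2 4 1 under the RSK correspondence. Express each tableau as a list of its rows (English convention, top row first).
Insert each entry of the permutation into P by Schensted row insertion, recording in Q the position of each new cell.

Insert 7: appended to row 1. P = [[7]], Q = [[1]].
Insert 3: 3 bumps 7 from row 1; 7 starts row 2. P = [[3], [7]], Q = [[1], [2]].
Insert 6: appended to row 1. P = [[3, 6], [7]], Q = [[1, 3], [2]].
Insert 5: 5 bumps 6 from row 1; 6 bumps 7 from row 2; 7 starts row 3. P = [[3, 5], [6], [7]], Q = [[1, 3], [2], [4]].
Insert 2: 2 bumps 3 from row 1; 3 bumps 6 from row 2; 6 bumps 7 from row 3; 7 starts row 4. P = [[2, 5], [3], [6], [7]], Q = [[1, 3], [2], [4], [5]].
Insert 4: 4 bumps 5 from row 1; 5 appends to row 2. P = [[2, 4], [3, 5], [6], [7]], Q = [[1, 3], [2, 6], [4], [5]].
Insert 1: 1 bumps 2 from row 1; 2 bumps 3 from row 2; 3 bumps 6 from row 3; 6 bumps 7 from row 4; 7 starts row 5. P = [[1, 4], [2, 5], [3], [6], [7]], Q = [[1, 3], [2, 6], [4], [5], [7]].

So P = [[1, 4], [2, 5], [3], [6], [7]], Q = [[1, 3], [2, 6], [4], [5], [7]].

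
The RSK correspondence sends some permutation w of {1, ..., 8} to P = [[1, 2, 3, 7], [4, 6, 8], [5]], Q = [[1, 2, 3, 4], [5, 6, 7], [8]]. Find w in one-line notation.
Reverse the RSK construction: for i from n down to 1, find the cell of Q containing i, remove the entry at that cell from P, and reverse-bump it up through P; the value ejected from row 1 is w(i).

Step i=8: Q has 8 at row 3, column 1; remove 5 from row 3 of P and reverse-bump: 5 enters row 2 and ejects 4; 4 enters row 1 and ejects 3. So w(8) = 3. P is now [[1, 2, 4, 7], [5, 6, 8]].
Step i=7: Q has 7 at row 2, column 3; remove 8 from row 2 of P and reverse-bump: 8 enters row 1 and ejects 7. So w(7) = 7. P is now [[1, 2, 4, 8], [5, 6]].
Step i=6: Q has 6 at row 2, column 2; remove 6 from row 2 of P and reverse-bump: 6 enters row 1 and ejects 4. So w(6) = 4. P is now [[1, 2, 6, 8], [5]].
Step i=5: Q has 5 at row 2, column 1; remove 5 from row 2 of P and reverse-bump: 5 enters row 1 and ejects 2. So w(5) = 2. P is now [[1, 5, 6, 8]].
Step i=4: Q has 4 at row 1, column 4; remove that cell from P, ejecting 8. So w(4) = 8. P is now [[1, 5, 6]].
Step i=3: Q has 3 at row 1, column 3; remove that cell from P, ejecting 6. So w(3) = 6. P is now [[1, 5]].
Step i=2: Q has 2 at row 1, column 2; remove that cell from P, ejecting 5. So w(2) = 5. P is now [[1]].
Step i=1: Q has 1 at row 1, column 1; remove that cell from P, ejecting 1. So w(1) = 1. P is now [].

So w = 1 5 6 8 2 4 7 3.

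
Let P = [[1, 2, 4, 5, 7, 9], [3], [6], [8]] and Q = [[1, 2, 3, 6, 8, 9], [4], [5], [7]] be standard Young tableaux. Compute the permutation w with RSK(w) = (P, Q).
Reverse the RSK construction: for i from n down to 1, find the cell of Q containing i, remove the entry at that cell from P, and reverse-bump it up through P; the value ejected from row 1 is w(i).

Step i=9: Q has 9 at row 1, column 6; remove that cell from P, ejecting 9. So w(9) = 9. P is now [[1, 2, 4, 5, 7], [3], [6], [8]].
Step i=8: Q has 8 at row 1, column 5; remove that cell from P, ejecting 7. So w(8) = 7. P is now [[1, 2, 4, 5], [3], [6], [8]].
Step i=7: Q has 7 at row 4, column 1; remove 8 from row 4 of P and reverse-bump: 8 enters row 3 and ejects 6; 6 enters row 2 and ejects 3; 3 enters row 1 and ejects 2. So w(7) = 2. P is now [[1, 3, 4, 5], [6], [8]].
Step i=6: Q has 6 at row 1, column 4; remove that cell from P, ejecting 5. So w(6) = 5. P is now [[1, 3, 4], [6], [8]].
Step i=5: Q has 5 at row 3, column 1; remove 8 from row 3 of P and reverse-bump: 8 enters row 2 and ejects 6; 6 enters row 1 and ejects 4. So w(5) = 4. P is now [[1, 3, 6], [8]].
Step i=4: Q has 4 at row 2, column 1; remove 8 from row 2 of P and reverse-bump: 8 enters row 1 and ejects 6. So w(4) = 6. P is now [[1, 3, 8]].
Step i=3: Q has 3 at row 1, column 3; remove that cell from P, ejecting 8. So w(3) = 8. P is now [[1, 3]].
Step i=2: Q has 2 at row 1, column 2; remove that cell from P, ejecting 3. So w(2) = 3. P is now [[1]].
Step i=1: Q has 1 at row 1, column 1; remove that cell from P, ejecting 1. So w(1) = 1. P is now [].

So w = 1 3 8 6 4 5 2 7 9.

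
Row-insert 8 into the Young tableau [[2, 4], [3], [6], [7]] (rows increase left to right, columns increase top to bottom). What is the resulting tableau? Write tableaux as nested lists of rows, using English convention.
[[2, 4, 8], [3], [6], [7]]

8 is larger than every entry of row 1, so it is appended to row 1. The new tableau is [[2, 4, 8], [3], [6], [7]].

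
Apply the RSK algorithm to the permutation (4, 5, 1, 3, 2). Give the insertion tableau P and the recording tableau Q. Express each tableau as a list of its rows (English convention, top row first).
Insert each entry of the permutation into P by Schensted row insertion, recording in Q the position of each new cell.

Insert 4: appended to row 1. P = [[4]].
Insert 5: appended to row 1. P = [[4, 5]].
Insert 1: 1 bumps 4 from row 1; 4 starts row 2. P = [[1, 5], [4]].
Insert 3: 3 bumps 5 from row 1; 5 appends to row 2. P = [[1, 3], [4, 5]].
Insert 2: 2 bumps 3 from row 1; 3 bumps 4 from row 2; 4 starts row 3. P = [[1, 2], [3, 5], [4]].

So P = [[1, 2], [3, 5], [4]], Q = [[1, 2], [3, 4], [5]].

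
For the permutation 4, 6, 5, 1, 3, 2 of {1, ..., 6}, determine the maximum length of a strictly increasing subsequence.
2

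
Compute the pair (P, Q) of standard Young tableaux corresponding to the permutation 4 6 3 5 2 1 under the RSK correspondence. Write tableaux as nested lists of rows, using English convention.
Insert each entry of the permutation into P by Schensted row insertion, recording in Q the position of each new cell.

Insert 4: appended to row 1. P = [[4]].
Insert 6: appended to row 1. P = [[4, 6]].
Insert 3: 3 bumps 4 from row 1; 4 starts row 2. P = [[3, 6], [4]].
Insert 5: 5 bumps 6 from row 1; 6 appends to row 2. P = [[3, 5], [4, 6]].
Insert 2: 2 bumps 3 from row 1; 3 bumps 4 from row 2; 4 starts row 3. P = [[2, 5], [3, 6], [4]].
Insert 1: 1 bumps 2 from row 1; 2 bumps 3 from row 2; 3 bumps 4 from row 3; 4 starts row 4. P = [[1, 5], [2, 6], [3], [4]].

So P = [[1, 5], [2, 6], [3], [4]], Q = [[1, 2], [3, 4], [5], [6]].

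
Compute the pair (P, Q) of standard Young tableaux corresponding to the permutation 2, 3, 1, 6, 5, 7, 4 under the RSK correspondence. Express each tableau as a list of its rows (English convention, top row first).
P = [[1, 3, 4, 7], [2, 5], [6]], Q = [[1, 2, 4, 6], [3, 5], [7]]

Insert each entry of the permutation into P by Schensted row insertion, recording in Q the position of each new cell.

Insert 2: appended to row 1. P = [[2]].
Insert 3: appended to row 1. P = [[2, 3]].
Insert 1: 1 bumps 2 from row 1; 2 starts row 2. P = [[1, 3], [2]].
Insert 6: appended to row 1. P = [[1, 3, 6], [2]].
Insert 5: 5 bumps 6 from row 1; 6 appends to row 2. P = [[1, 3, 5], [2, 6]].
Insert 7: appended to row 1. P = [[1, 3, 5, 7], [2, 6]].
Insert 4: 4 bumps 5 from row 1; 5 bumps 6 from row 2; 6 starts row 3. P = [[1, 3, 4, 7], [2, 5], [6]].

So P = [[1, 3, 4, 7], [2, 5], [6]], Q = [[1, 2, 4, 6], [3, 5], [7]].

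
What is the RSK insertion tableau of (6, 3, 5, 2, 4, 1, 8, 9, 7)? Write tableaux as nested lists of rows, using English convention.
Insert 6: appended to row 1. P = [[6]].
Insert 3: 3 bumps 6 from row 1; 6 starts row 2. P = [[3], [6]].
Insert 5: appended to row 1. P = [[3, 5], [6]].
Insert 2: 2 bumps 3 from row 1; 3 bumps 6 from row 2; 6 starts row 3. P = [[2, 5], [3], [6]].
Insert 4: 4 bumps 5 from row 1; 5 appends to row 2. P = [[2, 4], [3, 5], [6]].
Insert 1: 1 bumps 2 from row 1; 2 bumps 3 from row 2; 3 bumps 6 from row 3; 6 starts row 4. P = [[1, 4], [2, 5], [3], [6]].
Insert 8: appended to row 1. P = [[1, 4, 8], [2, 5], [3], [6]].
Insert 9: appended to row 1. P = [[1, 4, 8, 9], [2, 5], [3], [6]].
Insert 7: 7 bumps 8 from row 1; 8 appends to row 2. P = [[1, 4, 7, 9], [2, 5, 8], [3], [6]].

So P = [[1, 4, 7, 9], [2, 5, 8], [3], [6]].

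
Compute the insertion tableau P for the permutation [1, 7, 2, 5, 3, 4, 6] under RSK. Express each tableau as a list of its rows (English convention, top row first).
P = [[1, 2, 3, 4, 6], [5], [7]]

Insert 1: appended to row 1. P = [[1]].
Insert 7: appended to row 1. P = [[1, 7]].
Insert 2: 2 bumps 7 from row 1; 7 starts row 2. P = [[1, 2], [7]].
Insert 5: appended to row 1. P = [[1, 2, 5], [7]].
Insert 3: 3 bumps 5 from row 1; 5 bumps 7 from row 2; 7 starts row 3. P = [[1, 2, 3], [5], [7]].
Insert 4: appended to row 1. P = [[1, 2, 3, 4], [5], [7]].
Insert 6: appended to row 1. P = [[1, 2, 3, 4, 6], [5], [7]].

So P = [[1, 2, 3, 4, 6], [5], [7]].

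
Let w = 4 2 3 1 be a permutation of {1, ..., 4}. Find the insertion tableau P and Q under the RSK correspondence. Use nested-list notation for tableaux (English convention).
P = [[1, 3], [2], [4]], Q = [[1, 3], [2], [4]]

Insert each entry of the permutation into P by Schensted row insertion, recording in Q the position of each new cell.

Insert 4: appended to row 1. P = [[4]].
Insert 2: 2 bumps 4 from row 1; 4 starts row 2. P = [[2], [4]].
Insert 3: appended to row 1. P = [[2, 3], [4]].
Insert 1: 1 bumps 2 from row 1; 2 bumps 4 from row 2; 4 starts row 3. P = [[1, 3], [2], [4]].

So P = [[1, 3], [2], [4]], Q = [[1, 3], [2], [4]].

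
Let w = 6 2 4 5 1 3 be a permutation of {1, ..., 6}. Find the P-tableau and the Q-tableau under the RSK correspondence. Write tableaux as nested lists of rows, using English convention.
Insert each entry of the permutation into P by Schensted row insertion, recording in Q the position of each new cell.

After inserting 6: P = [[6]].
After inserting 2: P = [[2], [6]].
After inserting 4: P = [[2, 4], [6]].
After inserting 5: P = [[2, 4, 5], [6]].
After inserting 1: P = [[1, 4, 5], [2], [6]].
After inserting 3: P = [[1, 3, 5], [2, 4], [6]].

So P = [[1, 3, 5], [2, 4], [6]], Q = [[1, 3, 4], [2, 6], [5]].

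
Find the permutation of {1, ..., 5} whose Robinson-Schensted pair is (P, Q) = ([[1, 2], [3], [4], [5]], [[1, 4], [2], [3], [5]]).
5 4 1 3 2

Reverse the RSK construction: for i from n down to 1, find the cell of Q containing i, remove the entry at that cell from P, and reverse-bump it up through P; the value ejected from row 1 is w(i).

Step i=5: Q has 5 at row 4, column 1; remove 5 from row 4 of P and reverse-bump: 5 enters row 3 and ejects 4; 4 enters row 2 and ejects 3; 3 enters row 1 and ejects 2. So w(5) = 2. P is now [[1, 3], [4], [5]].
Step i=4: Q has 4 at row 1, column 2; remove that cell from P, ejecting 3. So w(4) = 3. P is now [[1], [4], [5]].
Step i=3: Q has 3 at row 3, column 1; remove 5 from row 3 of P and reverse-bump: 5 enters row 2 and ejects 4; 4 enters row 1 and ejects 1. So w(3) = 1. P is now [[4], [5]].
Step i=2: Q has 2 at row 2, column 1; remove 5 from row 2 of P and reverse-bump: 5 enters row 1 and ejects 4. So w(2) = 4. P is now [[5]].
Step i=1: Q has 1 at row 1, column 1; remove that cell from P, ejecting 5. So w(1) = 5. P is now [].

So w = 5 4 1 3 2.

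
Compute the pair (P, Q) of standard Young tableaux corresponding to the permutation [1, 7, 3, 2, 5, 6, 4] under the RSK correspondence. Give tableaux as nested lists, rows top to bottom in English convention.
P = [[1, 2, 4, 6], [3, 5], [7]], Q = [[1, 2, 5, 6], [3, 7], [4]]

Insert each entry of the permutation into P by Schensted row insertion, recording in Q the position of each new cell.

Insert 1: appended to row 1. P = [[1]].
Insert 7: appended to row 1. P = [[1, 7]].
Insert 3: 3 bumps 7 from row 1; 7 starts row 2. P = [[1, 3], [7]].
Insert 2: 2 bumps 3 from row 1; 3 bumps 7 from row 2; 7 starts row 3. P = [[1, 2], [3], [7]].
Insert 5: appended to row 1. P = [[1, 2, 5], [3], [7]].
Insert 6: appended to row 1. P = [[1, 2, 5, 6], [3], [7]].
Insert 4: 4 bumps 5 from row 1; 5 appends to row 2. P = [[1, 2, 4, 6], [3, 5], [7]].

So P = [[1, 2, 4, 6], [3, 5], [7]], Q = [[1, 2, 5, 6], [3, 7], [4]].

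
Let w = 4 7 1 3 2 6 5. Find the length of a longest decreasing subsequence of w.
3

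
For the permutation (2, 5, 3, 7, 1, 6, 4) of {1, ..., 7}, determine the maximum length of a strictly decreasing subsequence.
3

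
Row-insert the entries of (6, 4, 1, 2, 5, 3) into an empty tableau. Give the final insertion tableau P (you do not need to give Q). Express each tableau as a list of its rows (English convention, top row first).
After inserting 6: P = [[6]].
After inserting 4: P = [[4], [6]].
After inserting 1: P = [[1], [4], [6]].
After inserting 2: P = [[1, 2], [4], [6]].
After inserting 5: P = [[1, 2, 5], [4], [6]].
After inserting 3: P = [[1, 2, 3], [4, 5], [6]].

So P = [[1, 2, 3], [4, 5], [6]].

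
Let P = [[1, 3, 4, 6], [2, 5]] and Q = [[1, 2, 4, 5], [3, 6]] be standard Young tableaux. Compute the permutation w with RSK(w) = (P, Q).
2 3 1 5 6 4

Reverse the RSK construction: for i from n down to 1, find the cell of Q containing i, remove the entry at that cell from P, and reverse-bump it up through P; the value ejected from row 1 is w(i).

Step i=6: Q has 6 at row 2, column 2; remove 5 from row 2 of P and reverse-bump: 5 enters row 1 and ejects 4. So w(6) = 4. P is now [[1, 3, 5, 6], [2]].
Step i=5: Q has 5 at row 1, column 4; remove that cell from P, ejecting 6. So w(5) = 6. P is now [[1, 3, 5], [2]].
Step i=4: Q has 4 at row 1, column 3; remove that cell from P, ejecting 5. So w(4) = 5. P is now [[1, 3], [2]].
Step i=3: Q has 3 at row 2, column 1; remove 2 from row 2 of P and reverse-bump: 2 enters row 1 and ejects 1. So w(3) = 1. P is now [[2, 3]].
Step i=2: Q has 2 at row 1, column 2; remove that cell from P, ejecting 3. So w(2) = 3. P is now [[2]].
Step i=1: Q has 1 at row 1, column 1; remove that cell from P, ejecting 2. So w(1) = 2. P is now [].

So w = 2 3 1 5 6 4.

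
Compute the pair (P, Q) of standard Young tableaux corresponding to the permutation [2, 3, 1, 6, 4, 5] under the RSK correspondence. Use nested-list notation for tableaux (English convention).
P = [[1, 3, 4, 5], [2, 6]], Q = [[1, 2, 4, 6], [3, 5]]

Insert each entry of the permutation into P by Schensted row insertion, recording in Q the position of each new cell.

Insert 2: appended to row 1. P = [[2]].
Insert 3: appended to row 1. P = [[2, 3]].
Insert 1: 1 bumps 2 from row 1; 2 starts row 2. P = [[1, 3], [2]].
Insert 6: appended to row 1. P = [[1, 3, 6], [2]].
Insert 4: 4 bumps 6 from row 1; 6 appends to row 2. P = [[1, 3, 4], [2, 6]].
Insert 5: appended to row 1. P = [[1, 3, 4, 5], [2, 6]].

So P = [[1, 3, 4, 5], [2, 6]], Q = [[1, 2, 4, 6], [3, 5]].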